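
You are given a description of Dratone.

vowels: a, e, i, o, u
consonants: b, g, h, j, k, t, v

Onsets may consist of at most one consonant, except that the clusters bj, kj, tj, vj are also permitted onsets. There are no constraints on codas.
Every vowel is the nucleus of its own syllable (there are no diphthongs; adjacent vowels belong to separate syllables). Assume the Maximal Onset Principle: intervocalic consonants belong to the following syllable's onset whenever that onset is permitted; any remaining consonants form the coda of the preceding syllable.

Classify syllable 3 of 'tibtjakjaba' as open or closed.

Vowels present: i, a, a, a; each is a nucleus, giving 4 syllables.
/i…a/ gap (V1→V2): /btj/ — longest licit onset from the right is /tj/, leaving /b/ as coda.
/a…a/ gap (V2→V3): cluster /kj/ — /kj/ is itself a permitted onset, so the whole cluster goes right; preceding coda = ∅.
/a…a/ gap (V3→V4): /b/ is a single consonant, so it becomes the next onset.
So the parse is tib.tja.kja.ba.
Syllable 3 is /kja/; it ends in its nucleus with no coda, so it is open.

open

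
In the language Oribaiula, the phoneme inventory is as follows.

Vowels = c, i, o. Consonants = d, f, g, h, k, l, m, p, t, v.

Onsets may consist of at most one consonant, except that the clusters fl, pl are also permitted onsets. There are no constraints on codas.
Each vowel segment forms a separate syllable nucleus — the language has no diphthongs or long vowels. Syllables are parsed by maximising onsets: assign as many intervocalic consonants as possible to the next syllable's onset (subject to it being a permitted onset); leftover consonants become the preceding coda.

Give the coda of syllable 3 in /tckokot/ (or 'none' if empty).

t

Vowels present: c, o, o; each is a nucleus, giving 3 syllables.
σ1/σ2 boundary: just /k/ — single C goes to the following onset.
σ2/σ3 boundary: just /k/ — single C goes to the following onset.
Result: tc.ko.kot.
Syllable 3 is /kot/: onset /k/, nucleus /o/, coda /t/.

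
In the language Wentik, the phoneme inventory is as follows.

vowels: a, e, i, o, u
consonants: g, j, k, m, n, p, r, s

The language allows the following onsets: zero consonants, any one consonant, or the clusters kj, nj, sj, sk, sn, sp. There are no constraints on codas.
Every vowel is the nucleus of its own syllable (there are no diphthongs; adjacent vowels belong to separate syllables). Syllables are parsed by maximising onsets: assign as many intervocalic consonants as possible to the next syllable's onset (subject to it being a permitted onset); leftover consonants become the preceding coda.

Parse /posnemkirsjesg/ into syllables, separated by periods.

po.snem.kir.sjesg

Vowels present: o, e, i, e; each is a nucleus, giving 4 syllables.
V1 /o/ – V2 /e/: /sn/ — entire cluster is a permitted onset → onset /sn/, coda ∅.
V2 /e/ – V3 /i/: /mk/ — longest licit onset from the right is /k/, leaving /m/ as coda.
V3 /i/ – V4 /e/: /rsj/; trying suffixes from longest down, /sj/ is the first permitted one, so coda /r/ | onset /sj/.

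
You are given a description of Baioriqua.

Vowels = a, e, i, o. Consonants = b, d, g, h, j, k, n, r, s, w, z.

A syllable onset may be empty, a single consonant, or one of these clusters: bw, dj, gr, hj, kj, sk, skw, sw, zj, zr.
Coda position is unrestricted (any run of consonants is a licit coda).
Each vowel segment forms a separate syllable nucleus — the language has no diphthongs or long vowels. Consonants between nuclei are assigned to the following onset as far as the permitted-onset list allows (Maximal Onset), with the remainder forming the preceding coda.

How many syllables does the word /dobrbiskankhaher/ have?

5

Vowels present: o, i, a, a, e; each is a nucleus, giving 5 syllables.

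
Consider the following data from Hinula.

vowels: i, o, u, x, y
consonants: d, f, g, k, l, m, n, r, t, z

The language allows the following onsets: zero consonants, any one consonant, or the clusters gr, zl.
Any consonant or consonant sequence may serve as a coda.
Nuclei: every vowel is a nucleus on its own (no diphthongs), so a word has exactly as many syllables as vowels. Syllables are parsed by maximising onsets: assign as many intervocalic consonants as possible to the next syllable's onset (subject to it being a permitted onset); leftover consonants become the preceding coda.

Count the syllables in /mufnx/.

2

Vowels present: u, x; each is a nucleus, giving 2 syllables.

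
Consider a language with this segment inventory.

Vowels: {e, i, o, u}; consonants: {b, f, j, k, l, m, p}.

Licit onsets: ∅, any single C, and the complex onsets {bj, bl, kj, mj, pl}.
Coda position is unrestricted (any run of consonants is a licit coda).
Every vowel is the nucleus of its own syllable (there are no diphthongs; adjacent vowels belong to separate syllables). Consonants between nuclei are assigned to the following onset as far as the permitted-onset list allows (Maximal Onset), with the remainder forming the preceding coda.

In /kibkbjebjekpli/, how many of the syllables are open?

2

Nuclei (vowels): i, e, e, i → 4 syllables.
/i…e/ gap (V1→V2): /bkbj/ splits as /bk/ + /bj/ (/bj/ is the longest suffix that is a licit onset).
/e…e/ gap (V2→V3): /bj/ is a licit onset in full, so it all attaches to the next syllable.
/e…i/ gap (V3→V4): /kpl/ — longest licit onset from the right is /pl/, leaving /k/ as coda.
So the parse is kibk.bje.bjek.pli.
Classifying each syllable: /kibk/ (closed), /bje/ (open), /bjek/ (closed), /pli/ (open).
Open syllables: 2.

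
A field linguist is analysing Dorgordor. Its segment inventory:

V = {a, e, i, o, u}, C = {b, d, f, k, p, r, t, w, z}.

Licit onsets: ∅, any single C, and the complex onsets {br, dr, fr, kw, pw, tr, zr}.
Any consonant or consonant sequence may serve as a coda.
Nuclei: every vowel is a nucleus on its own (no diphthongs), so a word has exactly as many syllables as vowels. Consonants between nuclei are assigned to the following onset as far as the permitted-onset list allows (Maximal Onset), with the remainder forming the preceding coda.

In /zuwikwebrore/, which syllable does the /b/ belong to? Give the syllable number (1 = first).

4

Nuclei (vowels): u, i, e, o, e → 5 syllables.
σ1/σ2 boundary: just /w/ — single C goes to the following onset.
σ2/σ3 boundary: cluster /kw/ — /kw/ is itself a permitted onset, so the whole cluster goes right; preceding coda = ∅.
σ3/σ4 boundary: cluster /br/ — /br/ is itself a permitted onset, so the whole cluster goes right; preceding coda = ∅.
σ4/σ5 boundary: just /r/ — single C goes to the following onset.
Putting it together: zu.wi.kwe.bro.re.
The /b/ is in the onset of syllable 4 (/bro/).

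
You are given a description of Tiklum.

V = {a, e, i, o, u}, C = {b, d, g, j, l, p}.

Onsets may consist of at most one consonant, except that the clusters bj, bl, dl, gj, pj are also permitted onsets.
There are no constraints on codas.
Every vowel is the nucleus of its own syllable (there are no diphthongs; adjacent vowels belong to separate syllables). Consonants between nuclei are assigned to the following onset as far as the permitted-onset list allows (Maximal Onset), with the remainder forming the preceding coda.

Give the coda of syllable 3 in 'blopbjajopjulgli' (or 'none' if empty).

none

Nuclei (vowels): o, a, o, u, i → 5 syllables.
Between /o/ (V1) and /a/ (V2): /pbj/ — longest licit onset from the right is /bj/, leaving /p/ as coda.
Between /a/ (V2) and /o/ (V3): just /j/ — single C goes to the following onset.
Between /o/ (V3) and /u/ (V4): /pj/ — entire cluster is a permitted onset → onset /pj/, coda ∅.
Between /u/ (V4) and /i/ (V5): /lgl/; trying suffixes from longest down, /l/ is the first permitted one, so coda /lg/ | onset /l/.
So the parse is blop.bja.jo.pjulg.li.
Syllable 3 is /jo/: onset /j/, nucleus /o/, coda ∅.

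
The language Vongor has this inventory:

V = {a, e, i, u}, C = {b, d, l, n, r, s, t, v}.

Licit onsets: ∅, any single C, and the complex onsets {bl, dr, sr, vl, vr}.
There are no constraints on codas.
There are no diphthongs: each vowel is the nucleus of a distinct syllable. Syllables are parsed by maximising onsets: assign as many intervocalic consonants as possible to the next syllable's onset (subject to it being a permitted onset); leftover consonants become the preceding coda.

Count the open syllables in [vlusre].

2

Vowels present: u, e; each is a nucleus, giving 2 syllables.
σ1/σ2 boundary: /sr/ is a licit onset in full, so it all attaches to the next syllable.
So the parse is vlu.sre.
Classifying each syllable: /vlu/ (open), /sre/ (open).
Open syllables: 2.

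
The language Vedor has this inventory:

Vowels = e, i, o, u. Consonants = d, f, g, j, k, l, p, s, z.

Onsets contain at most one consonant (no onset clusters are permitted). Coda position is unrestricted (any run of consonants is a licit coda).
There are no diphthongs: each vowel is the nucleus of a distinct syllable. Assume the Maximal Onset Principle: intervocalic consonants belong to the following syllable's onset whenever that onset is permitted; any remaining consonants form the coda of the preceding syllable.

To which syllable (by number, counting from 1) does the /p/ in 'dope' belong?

2

Vowels present: o, e; each is a nucleus, giving 2 syllables.
σ1/σ2 boundary: /p/ is a single consonant, so it becomes the next onset.
Putting it together: do.pe.
The /p/ is in the onset of syllable 2 (/pe/).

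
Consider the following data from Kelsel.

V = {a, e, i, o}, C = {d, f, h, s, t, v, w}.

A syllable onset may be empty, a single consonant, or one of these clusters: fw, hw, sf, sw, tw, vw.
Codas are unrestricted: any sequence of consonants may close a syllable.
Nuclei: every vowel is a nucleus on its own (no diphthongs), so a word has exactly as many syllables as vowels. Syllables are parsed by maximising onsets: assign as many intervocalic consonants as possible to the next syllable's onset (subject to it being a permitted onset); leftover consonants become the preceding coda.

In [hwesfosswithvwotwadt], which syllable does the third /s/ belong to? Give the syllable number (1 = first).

3

Vowels present: e, o, i, o, a; each is a nucleus, giving 5 syllables.
/e…o/ gap (V1→V2): /sf/ is a licit onset in full, so it all attaches to the next syllable.
/o…i/ gap (V2→V3): cluster /ssw/ — the longest permitted-onset suffix is /sw/; onset = /sw/, preceding coda = /s/.
/i…o/ gap (V3→V4): /thvw/ splits as /th/ + /vw/ (/vw/ is the longest suffix that is a licit onset).
/o…a/ gap (V4→V5): /tw/ is a licit onset in full, so it all attaches to the next syllable.
Putting it together: hwe.sfos.swith.vwo.twadt.
The third /s/ is in the onset of syllable 3 (/swith/).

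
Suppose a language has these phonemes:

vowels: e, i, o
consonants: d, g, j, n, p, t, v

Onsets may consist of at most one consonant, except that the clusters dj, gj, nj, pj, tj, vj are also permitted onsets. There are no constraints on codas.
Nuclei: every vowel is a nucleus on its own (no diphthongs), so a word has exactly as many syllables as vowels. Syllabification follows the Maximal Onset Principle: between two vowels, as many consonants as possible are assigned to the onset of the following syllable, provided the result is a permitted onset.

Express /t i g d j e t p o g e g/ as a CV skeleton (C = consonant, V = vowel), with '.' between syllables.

CVC.CCVC.CV.CVC

Nuclei (vowels): i, e, o, e → 4 syllables.
V1 /i/ – V2 /e/: cluster /gdj/ — the longest permitted-onset suffix is /dj/; onset = /dj/, preceding coda = /g/.
V2 /e/ – V3 /o/: /tp/ — longest licit onset from the right is /p/, leaving /t/ as coda.
V3 /o/ – V4 /e/: just /g/ — single C goes to the following onset.
So the parse is tig.djet.po.geg.
Mapping each syllable to C/V: /tig/ → CVC, /djet/ → CCVC, /po/ → CV, /geg/ → CVC.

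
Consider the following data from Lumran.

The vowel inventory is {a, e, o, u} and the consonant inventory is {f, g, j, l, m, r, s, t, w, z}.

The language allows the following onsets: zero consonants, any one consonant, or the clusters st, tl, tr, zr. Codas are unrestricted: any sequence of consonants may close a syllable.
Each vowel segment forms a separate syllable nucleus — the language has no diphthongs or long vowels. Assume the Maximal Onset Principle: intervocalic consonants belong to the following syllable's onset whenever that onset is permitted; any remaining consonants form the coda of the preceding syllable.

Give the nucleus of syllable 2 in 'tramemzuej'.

e

Vowels present: a, e, u, e; each is a nucleus, giving 4 syllables.
The second nucleus (vowel 2 from the left) is /e/.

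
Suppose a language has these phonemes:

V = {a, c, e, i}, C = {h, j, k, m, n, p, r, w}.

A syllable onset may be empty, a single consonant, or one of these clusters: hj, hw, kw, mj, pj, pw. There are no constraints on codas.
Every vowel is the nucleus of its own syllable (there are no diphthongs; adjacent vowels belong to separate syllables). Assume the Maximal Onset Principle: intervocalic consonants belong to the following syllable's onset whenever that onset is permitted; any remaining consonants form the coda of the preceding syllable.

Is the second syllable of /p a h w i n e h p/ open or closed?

open

The vowels are a, i, e — 3 nuclei, so 3 syllables.
Between /a/ (V1) and /i/ (V2): /hw/ is a licit onset in full, so it all attaches to the next syllable.
Between /i/ (V2) and /e/ (V3): /n/ is a single consonant, so it becomes the next onset.
Putting it together: pa.hwi.nehp.
Syllable 2 is /hwi/; it ends in its nucleus with no coda, so it is open.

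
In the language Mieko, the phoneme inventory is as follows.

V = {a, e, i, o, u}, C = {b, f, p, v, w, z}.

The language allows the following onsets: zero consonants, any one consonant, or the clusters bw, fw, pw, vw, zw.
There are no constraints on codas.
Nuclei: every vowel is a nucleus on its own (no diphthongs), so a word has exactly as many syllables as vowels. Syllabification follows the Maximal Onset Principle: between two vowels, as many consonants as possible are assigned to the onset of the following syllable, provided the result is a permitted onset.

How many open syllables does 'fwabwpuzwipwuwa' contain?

4

Vowels present: a, u, i, u, a; each is a nucleus, giving 5 syllables.
V1 /a/ – V2 /u/: cluster /bwp/ — the longest permitted-onset suffix is /p/; onset = /p/, preceding coda = /bw/.
V2 /u/ – V3 /i/: cluster /zw/ — /zw/ is itself a permitted onset, so the whole cluster goes right; preceding coda = ∅.
V3 /i/ – V4 /u/: cluster /pw/ — /pw/ is itself a permitted onset, so the whole cluster goes right; preceding coda = ∅.
V4 /u/ – V5 /a/: just /w/ — single C goes to the following onset.
So the parse is fwabw.pu.zwi.pwu.wa.
Classifying each syllable: /fwabw/ (closed), /pu/ (open), /zwi/ (open), /pwu/ (open), /wa/ (open).
Open syllables: 4.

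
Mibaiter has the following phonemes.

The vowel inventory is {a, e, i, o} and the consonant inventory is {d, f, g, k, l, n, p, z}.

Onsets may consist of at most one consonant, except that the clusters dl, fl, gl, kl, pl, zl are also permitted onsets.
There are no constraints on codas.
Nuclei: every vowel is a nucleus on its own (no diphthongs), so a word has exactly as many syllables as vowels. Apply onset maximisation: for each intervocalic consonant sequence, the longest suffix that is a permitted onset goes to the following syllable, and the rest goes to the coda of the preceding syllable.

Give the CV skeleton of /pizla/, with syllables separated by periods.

The vowels are i, a — 2 nuclei, so 2 syllables.
V1 /i/ – V2 /a/: /zl/ is a licit onset in full, so it all attaches to the next syllable.
Result: pi.zla.
Mapping each syllable to C/V: /pi/ → CV, /zla/ → CCV.

CV.CCV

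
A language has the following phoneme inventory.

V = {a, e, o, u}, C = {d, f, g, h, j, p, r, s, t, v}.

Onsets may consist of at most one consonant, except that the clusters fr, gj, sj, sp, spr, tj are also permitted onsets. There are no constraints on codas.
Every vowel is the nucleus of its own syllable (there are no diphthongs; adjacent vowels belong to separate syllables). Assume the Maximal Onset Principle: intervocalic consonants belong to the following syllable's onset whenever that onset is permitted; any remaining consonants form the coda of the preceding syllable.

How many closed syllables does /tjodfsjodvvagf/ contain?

3

Vowels present: o, o, a; each is a nucleus, giving 3 syllables.
V1 /o/ – V2 /o/: /dfsj/ — longest licit onset from the right is /sj/, leaving /df/ as coda.
V2 /o/ – V3 /a/: /dvv/; trying suffixes from longest down, /v/ is the first permitted one, so coda /dv/ | onset /v/.
Putting it together: tjodf.sjodv.vagf.
Classifying each syllable: /tjodf/ (closed), /sjodv/ (closed), /vagf/ (closed).
Closed syllables: 3.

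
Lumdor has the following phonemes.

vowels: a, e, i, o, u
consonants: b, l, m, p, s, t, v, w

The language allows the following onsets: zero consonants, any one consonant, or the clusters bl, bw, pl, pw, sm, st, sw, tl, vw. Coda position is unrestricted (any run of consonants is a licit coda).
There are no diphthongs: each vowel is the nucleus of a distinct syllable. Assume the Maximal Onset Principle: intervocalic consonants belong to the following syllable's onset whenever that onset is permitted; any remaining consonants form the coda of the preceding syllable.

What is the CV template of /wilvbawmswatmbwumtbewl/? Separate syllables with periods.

CVCC.CVCC.CCVCC.CCVCC.CVCC

Vowels present: i, a, a, u, e; each is a nucleus, giving 5 syllables.
σ1/σ2 boundary: /lvb/; trying suffixes from longest down, /b/ is the first permitted one, so coda /lv/ | onset /b/.
σ2/σ3 boundary: /wmsw/ splits as /wm/ + /sw/ (/sw/ is the longest suffix that is a licit onset).
σ3/σ4 boundary: /tmbw/; trying suffixes from longest down, /bw/ is the first permitted one, so coda /tm/ | onset /bw/.
σ4/σ5 boundary: /mtb/ splits as /mt/ + /b/ (/b/ is the longest suffix that is a licit onset).
Syllabification: wilv.bawm.swatm.bwumt.bewl.
Mapping each syllable to C/V: /wilv/ → CVCC, /bawm/ → CVCC, /swatm/ → CCVCC, /bwumt/ → CCVCC, /bewl/ → CVCC.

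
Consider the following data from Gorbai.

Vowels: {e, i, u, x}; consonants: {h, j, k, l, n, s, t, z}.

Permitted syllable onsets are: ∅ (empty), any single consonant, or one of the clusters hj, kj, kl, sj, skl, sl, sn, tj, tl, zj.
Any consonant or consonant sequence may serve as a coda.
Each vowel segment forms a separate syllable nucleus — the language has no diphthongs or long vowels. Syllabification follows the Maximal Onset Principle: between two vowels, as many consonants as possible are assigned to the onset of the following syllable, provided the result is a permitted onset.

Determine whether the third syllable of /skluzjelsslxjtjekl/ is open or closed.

closed

Nuclei (vowels): u, e, x, e → 4 syllables.
σ1/σ2 boundary: /zj/ is a licit onset in full, so it all attaches to the next syllable.
σ2/σ3 boundary: /lssl/ — longest licit onset from the right is /sl/, leaving /ls/ as coda.
σ3/σ4 boundary: /jtj/ — longest licit onset from the right is /tj/, leaving /j/ as coda.
So the parse is sklu.zjels.slxj.tjekl.
Syllable 3 is /slxj/ with coda /j/, so it is closed.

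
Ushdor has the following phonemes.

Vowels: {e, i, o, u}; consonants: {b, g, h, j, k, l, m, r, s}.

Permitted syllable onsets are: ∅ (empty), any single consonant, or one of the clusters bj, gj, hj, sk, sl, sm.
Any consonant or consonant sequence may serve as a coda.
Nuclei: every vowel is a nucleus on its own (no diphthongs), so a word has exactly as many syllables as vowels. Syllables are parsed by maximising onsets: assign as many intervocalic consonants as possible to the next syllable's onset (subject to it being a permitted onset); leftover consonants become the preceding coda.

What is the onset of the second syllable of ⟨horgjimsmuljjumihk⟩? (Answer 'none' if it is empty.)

gj

The vowels are o, i, u, u, i — 5 nuclei, so 5 syllables.
Between /o/ (V1) and /i/ (V2): /rgj/; trying suffixes from longest down, /gj/ is the first permitted one, so coda /r/ | onset /gj/.
Between /i/ (V2) and /u/ (V3): cluster /msm/ — the longest permitted-onset suffix is /sm/; onset = /sm/, preceding coda = /m/.
Between /u/ (V3) and /u/ (V4): /ljj/ splits as /lj/ + /j/ (/j/ is the longest suffix that is a licit onset).
Between /u/ (V4) and /i/ (V5): just /m/ — single C goes to the following onset.
Syllabification: hor.gjim.smulj.ju.mihk.
Syllable 2 is /gjim/: onset /gj/, nucleus /i/, coda /m/.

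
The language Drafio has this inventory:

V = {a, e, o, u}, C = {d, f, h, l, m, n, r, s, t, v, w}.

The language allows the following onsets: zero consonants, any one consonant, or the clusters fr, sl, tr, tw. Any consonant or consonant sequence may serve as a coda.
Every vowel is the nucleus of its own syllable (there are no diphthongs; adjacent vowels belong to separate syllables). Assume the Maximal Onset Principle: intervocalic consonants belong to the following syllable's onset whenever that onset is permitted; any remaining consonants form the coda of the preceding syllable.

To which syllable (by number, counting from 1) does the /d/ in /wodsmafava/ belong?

1

Nuclei (vowels): o, a, a, a → 4 syllables.
Between /o/ (V1) and /a/ (V2): cluster /dsm/ — the longest permitted-onset suffix is /m/; onset = /m/, preceding coda = /ds/.
Between /a/ (V2) and /a/ (V3): /f/ → onset of the next syllable (single consonants are always licit onsets).
Between /a/ (V3) and /a/ (V4): just /v/ — single C goes to the following onset.
Putting it together: wods.ma.fa.va.
The /d/ is in the coda of syllable 1 (/wods/).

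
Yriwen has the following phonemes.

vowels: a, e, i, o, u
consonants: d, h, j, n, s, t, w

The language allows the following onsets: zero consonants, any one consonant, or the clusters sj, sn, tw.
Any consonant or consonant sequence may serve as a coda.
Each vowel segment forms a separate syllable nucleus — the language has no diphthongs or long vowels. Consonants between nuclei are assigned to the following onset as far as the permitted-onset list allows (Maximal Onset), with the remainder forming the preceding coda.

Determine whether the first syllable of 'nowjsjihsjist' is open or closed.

Vowels present: o, i, i; each is a nucleus, giving 3 syllables.
V1 /o/ – V2 /i/: /wjsj/; trying suffixes from longest down, /sj/ is the first permitted one, so coda /wj/ | onset /sj/.
V2 /i/ – V3 /i/: cluster /hsj/ — the longest permitted-onset suffix is /sj/; onset = /sj/, preceding coda = /h/.
Syllabification: nowj.sjih.sjist.
Syllable 1 is /nowj/ with coda /wj/, so it is closed.

closed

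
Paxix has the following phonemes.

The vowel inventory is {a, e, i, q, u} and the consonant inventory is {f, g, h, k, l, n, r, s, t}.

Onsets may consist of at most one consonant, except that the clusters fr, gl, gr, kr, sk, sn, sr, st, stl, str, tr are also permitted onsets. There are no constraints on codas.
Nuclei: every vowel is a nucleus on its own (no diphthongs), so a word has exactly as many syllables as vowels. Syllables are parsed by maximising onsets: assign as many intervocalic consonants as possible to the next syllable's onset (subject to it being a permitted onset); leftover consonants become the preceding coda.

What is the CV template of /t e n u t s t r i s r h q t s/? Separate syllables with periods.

CV.CVC.CCCVCC.CVCC

Nuclei (vowels): e, u, i, q → 4 syllables.
V1 /e/ – V2 /u/: /n/ is a single consonant, so it becomes the next onset.
V2 /u/ – V3 /i/: cluster /tstr/ — the longest permitted-onset suffix is /str/; onset = /str/, preceding coda = /t/.
V3 /i/ – V4 /q/: /srh/ splits as /sr/ + /h/ (/h/ is the longest suffix that is a licit onset).
Result: te.nut.strisr.hqts.
Mapping each syllable to C/V: /te/ → CV, /nut/ → CVC, /strisr/ → CCCVCC, /hqts/ → CVCC.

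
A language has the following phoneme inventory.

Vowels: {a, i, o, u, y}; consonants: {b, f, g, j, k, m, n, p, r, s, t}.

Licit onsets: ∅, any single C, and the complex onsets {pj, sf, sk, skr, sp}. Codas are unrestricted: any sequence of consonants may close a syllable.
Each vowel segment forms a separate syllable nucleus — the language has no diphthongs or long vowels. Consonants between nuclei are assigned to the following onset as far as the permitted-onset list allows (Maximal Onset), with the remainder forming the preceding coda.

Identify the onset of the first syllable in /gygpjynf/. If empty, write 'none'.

g

The vowels are y, y — 2 nuclei, so 2 syllables.
Between /y/ (V1) and /y/ (V2): /gpj/ — longest licit onset from the right is /pj/, leaving /g/ as coda.
Result: gyg.pjynf.
Syllable 1 is /gyg/: onset /g/, nucleus /y/, coda /g/.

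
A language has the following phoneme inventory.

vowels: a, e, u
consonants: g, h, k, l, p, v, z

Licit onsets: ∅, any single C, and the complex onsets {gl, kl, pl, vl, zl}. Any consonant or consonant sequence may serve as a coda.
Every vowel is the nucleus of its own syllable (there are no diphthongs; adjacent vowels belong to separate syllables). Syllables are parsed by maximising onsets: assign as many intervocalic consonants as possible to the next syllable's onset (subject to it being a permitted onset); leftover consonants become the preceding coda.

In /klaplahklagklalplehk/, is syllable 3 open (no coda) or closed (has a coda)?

closed

Nuclei (vowels): a, a, a, a, e → 5 syllables.
/a…a/ gap (V1→V2): cluster /pl/ — /pl/ is itself a permitted onset, so the whole cluster goes right; preceding coda = ∅.
/a…a/ gap (V2→V3): /hkl/ — longest licit onset from the right is /kl/, leaving /h/ as coda.
/a…a/ gap (V3→V4): /gkl/ — longest licit onset from the right is /kl/, leaving /g/ as coda.
/a…e/ gap (V4→V5): /lpl/; trying suffixes from longest down, /pl/ is the first permitted one, so coda /l/ | onset /pl/.
So the parse is kla.plah.klag.klal.plehk.
Syllable 3 is /klag/ with coda /g/, so it is closed.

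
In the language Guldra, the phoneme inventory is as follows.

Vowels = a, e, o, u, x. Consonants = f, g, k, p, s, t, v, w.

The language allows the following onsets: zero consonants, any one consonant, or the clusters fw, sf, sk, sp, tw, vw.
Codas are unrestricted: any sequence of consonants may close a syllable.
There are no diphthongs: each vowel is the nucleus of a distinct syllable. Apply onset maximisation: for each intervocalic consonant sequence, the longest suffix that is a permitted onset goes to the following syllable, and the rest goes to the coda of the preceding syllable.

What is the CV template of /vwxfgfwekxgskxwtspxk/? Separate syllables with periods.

Vowels present: x, e, x, x, x; each is a nucleus, giving 5 syllables.
/x…e/ gap (V1→V2): cluster /fgfw/ — the longest permitted-onset suffix is /fw/; onset = /fw/, preceding coda = /fg/.
/e…x/ gap (V2→V3): /k/ → onset of the next syllable (single consonants are always licit onsets).
/x…x/ gap (V3→V4): /gsk/ splits as /g/ + /sk/ (/sk/ is the longest suffix that is a licit onset).
/x…x/ gap (V4→V5): cluster /wtsp/ — the longest permitted-onset suffix is /sp/; onset = /sp/, preceding coda = /wt/.
Putting it together: vwxfg.fwe.kxg.skxwt.spxk.
Mapping each syllable to C/V: /vwxfg/ → CCVCC, /fwe/ → CCV, /kxg/ → CVC, /skxwt/ → CCVCC, /spxk/ → CCVC.

CCVCC.CCV.CVC.CCVCC.CCVC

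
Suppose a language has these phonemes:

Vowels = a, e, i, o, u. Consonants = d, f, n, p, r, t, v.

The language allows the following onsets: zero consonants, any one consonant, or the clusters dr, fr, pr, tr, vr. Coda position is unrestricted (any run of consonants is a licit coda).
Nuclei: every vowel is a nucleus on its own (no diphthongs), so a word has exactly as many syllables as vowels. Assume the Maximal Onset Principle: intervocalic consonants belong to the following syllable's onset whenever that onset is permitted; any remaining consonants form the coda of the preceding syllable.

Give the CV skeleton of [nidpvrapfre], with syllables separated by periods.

CVCC.CCVC.CCV

Vowels present: i, a, e; each is a nucleus, giving 3 syllables.
σ1/σ2 boundary: cluster /dpvr/ — the longest permitted-onset suffix is /vr/; onset = /vr/, preceding coda = /dp/.
σ2/σ3 boundary: /pfr/ splits as /p/ + /fr/ (/fr/ is the longest suffix that is a licit onset).
Result: nidp.vrap.fre.
Mapping each syllable to C/V: /nidp/ → CVCC, /vrap/ → CCVC, /fre/ → CCV.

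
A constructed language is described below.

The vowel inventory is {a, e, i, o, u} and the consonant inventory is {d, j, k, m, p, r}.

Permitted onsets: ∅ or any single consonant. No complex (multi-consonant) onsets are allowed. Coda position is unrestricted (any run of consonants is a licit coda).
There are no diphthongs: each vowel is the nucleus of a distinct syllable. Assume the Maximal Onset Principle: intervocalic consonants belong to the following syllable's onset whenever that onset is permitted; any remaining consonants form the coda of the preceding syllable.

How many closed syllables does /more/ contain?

Vowels present: o, e; each is a nucleus, giving 2 syllables.
V1 /o/ – V2 /e/: /r/ is a single consonant, so it becomes the next onset.
Syllabification: mo.re.
Classifying each syllable: /mo/ (open), /re/ (open).
Closed syllables: 0.

0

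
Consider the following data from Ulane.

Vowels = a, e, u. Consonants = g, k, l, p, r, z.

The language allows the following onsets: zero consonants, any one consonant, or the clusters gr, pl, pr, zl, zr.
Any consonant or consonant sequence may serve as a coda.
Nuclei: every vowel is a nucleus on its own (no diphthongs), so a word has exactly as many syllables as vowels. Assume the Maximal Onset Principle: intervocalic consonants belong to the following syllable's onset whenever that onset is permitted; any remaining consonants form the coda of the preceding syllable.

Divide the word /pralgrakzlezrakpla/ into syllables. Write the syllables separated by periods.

pral.grak.zle.zrak.pla

Nuclei (vowels): a, a, e, a, a → 5 syllables.
Between /a/ (V1) and /a/ (V2): /lgr/ splits as /l/ + /gr/ (/gr/ is the longest suffix that is a licit onset).
Between /a/ (V2) and /e/ (V3): /kzl/ splits as /k/ + /zl/ (/zl/ is the longest suffix that is a licit onset).
Between /e/ (V3) and /a/ (V4): /zr/ — entire cluster is a permitted onset → onset /zr/, coda ∅.
Between /a/ (V4) and /a/ (V5): cluster /kpl/ — the longest permitted-onset suffix is /pl/; onset = /pl/, preceding coda = /k/.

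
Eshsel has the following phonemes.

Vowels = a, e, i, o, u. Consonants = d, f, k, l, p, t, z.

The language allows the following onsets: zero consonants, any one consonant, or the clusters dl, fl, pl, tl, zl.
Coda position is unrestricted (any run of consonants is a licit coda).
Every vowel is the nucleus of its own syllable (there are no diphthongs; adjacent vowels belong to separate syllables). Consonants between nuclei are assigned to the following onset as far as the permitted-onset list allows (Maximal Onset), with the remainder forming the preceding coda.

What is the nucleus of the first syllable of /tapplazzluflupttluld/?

a

Vowels present: a, a, u, u, u; each is a nucleus, giving 5 syllables.
The first nucleus (vowel 1 from the left) is /a/.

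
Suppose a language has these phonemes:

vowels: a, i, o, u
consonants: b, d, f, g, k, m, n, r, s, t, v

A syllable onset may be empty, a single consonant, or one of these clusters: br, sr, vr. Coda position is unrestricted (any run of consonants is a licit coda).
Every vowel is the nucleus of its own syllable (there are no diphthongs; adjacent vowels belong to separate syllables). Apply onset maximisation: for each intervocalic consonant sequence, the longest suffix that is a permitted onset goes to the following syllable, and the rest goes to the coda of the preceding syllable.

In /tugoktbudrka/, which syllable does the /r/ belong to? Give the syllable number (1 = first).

3

The vowels are u, o, u, a — 4 nuclei, so 4 syllables.
V1 /u/ – V2 /o/: /g/ → onset of the next syllable (single consonants are always licit onsets).
V2 /o/ – V3 /u/: /ktb/ splits as /kt/ + /b/ (/b/ is the longest suffix that is a licit onset).
V3 /u/ – V4 /a/: /drk/ splits as /dr/ + /k/ (/k/ is the longest suffix that is a licit onset).
Syllabification: tu.gokt.budr.ka.
The /r/ is in the coda of syllable 3 (/budr/).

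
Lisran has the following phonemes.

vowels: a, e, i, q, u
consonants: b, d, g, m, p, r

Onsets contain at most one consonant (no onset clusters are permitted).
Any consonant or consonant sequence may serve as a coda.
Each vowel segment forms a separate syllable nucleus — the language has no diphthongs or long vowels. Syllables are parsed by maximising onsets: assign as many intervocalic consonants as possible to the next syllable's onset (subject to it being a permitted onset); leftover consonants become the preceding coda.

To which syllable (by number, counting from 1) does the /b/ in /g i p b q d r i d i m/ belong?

2

The vowels are i, q, i, i — 4 nuclei, so 4 syllables.
Between /i/ (V1) and /q/ (V2): /pb/; trying suffixes from longest down, /b/ is the first permitted one, so coda /p/ | onset /b/.
Between /q/ (V2) and /i/ (V3): /dr/; trying suffixes from longest down, /r/ is the first permitted one, so coda /d/ | onset /r/.
Between /i/ (V3) and /i/ (V4): /d/ → onset of the next syllable (single consonants are always licit onsets).
Result: gip.bqd.ri.dim.
The /b/ is in the onset of syllable 2 (/bqd/).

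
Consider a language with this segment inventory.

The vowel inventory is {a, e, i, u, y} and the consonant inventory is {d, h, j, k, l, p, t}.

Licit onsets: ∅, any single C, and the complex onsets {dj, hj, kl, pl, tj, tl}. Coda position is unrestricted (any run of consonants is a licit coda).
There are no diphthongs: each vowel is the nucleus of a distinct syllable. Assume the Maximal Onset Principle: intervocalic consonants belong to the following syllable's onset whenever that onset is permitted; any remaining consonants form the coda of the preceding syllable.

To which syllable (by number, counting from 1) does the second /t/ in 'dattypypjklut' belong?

Vowels present: a, y, y, u; each is a nucleus, giving 4 syllables.
V1 /a/ – V2 /y/: cluster /tt/ — the longest permitted-onset suffix is /t/; onset = /t/, preceding coda = /t/.
V2 /y/ – V3 /y/: /p/ is a single consonant, so it becomes the next onset.
V3 /y/ – V4 /u/: /pjkl/ — longest licit onset from the right is /kl/, leaving /pj/ as coda.
So the parse is dat.ty.pypj.klut.
The second /t/ is in the onset of syllable 2 (/ty/).

2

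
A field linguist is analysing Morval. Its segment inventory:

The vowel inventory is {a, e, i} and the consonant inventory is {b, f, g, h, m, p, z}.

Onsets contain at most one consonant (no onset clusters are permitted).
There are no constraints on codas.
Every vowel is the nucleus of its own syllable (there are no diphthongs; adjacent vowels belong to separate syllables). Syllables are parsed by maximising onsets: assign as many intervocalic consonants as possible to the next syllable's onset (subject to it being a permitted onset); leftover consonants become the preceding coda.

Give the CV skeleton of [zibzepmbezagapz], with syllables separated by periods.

Vowels present: i, e, e, a, a; each is a nucleus, giving 5 syllables.
Between /i/ (V1) and /e/ (V2): cluster /bz/ — the longest permitted-onset suffix is /z/; onset = /z/, preceding coda = /b/.
Between /e/ (V2) and /e/ (V3): cluster /pmb/ — the longest permitted-onset suffix is /b/; onset = /b/, preceding coda = /pm/.
Between /e/ (V3) and /a/ (V4): /z/ → onset of the next syllable (single consonants are always licit onsets).
Between /a/ (V4) and /a/ (V5): just /g/ — single C goes to the following onset.
Putting it together: zib.zepm.be.za.gapz.
Mapping each syllable to C/V: /zib/ → CVC, /zepm/ → CVCC, /be/ → CV, /za/ → CV, /gapz/ → CVCC.

CVC.CVCC.CV.CV.CVCC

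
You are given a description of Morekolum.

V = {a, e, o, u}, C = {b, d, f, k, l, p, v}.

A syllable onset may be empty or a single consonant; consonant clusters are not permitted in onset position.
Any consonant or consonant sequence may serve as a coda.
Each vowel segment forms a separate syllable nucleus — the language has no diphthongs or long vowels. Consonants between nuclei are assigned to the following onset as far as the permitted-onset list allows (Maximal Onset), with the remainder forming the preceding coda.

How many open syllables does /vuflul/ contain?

0

Nuclei (vowels): u, u → 2 syllables.
/u…u/ gap (V1→V2): /fl/ — longest licit onset from the right is /l/, leaving /f/ as coda.
Syllabification: vuf.lul.
Classifying each syllable: /vuf/ (closed), /lul/ (closed).
Open syllables: 0.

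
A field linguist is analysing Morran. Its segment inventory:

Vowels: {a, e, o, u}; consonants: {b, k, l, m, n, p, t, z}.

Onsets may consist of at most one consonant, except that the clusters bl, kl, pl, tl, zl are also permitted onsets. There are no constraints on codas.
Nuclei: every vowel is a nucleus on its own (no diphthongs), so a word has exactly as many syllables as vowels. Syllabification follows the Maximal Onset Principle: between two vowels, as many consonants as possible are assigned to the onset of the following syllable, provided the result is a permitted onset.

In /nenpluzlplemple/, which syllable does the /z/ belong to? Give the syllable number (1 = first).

2

Vowels present: e, u, e, e; each is a nucleus, giving 4 syllables.
/e…u/ gap (V1→V2): /npl/ splits as /n/ + /pl/ (/pl/ is the longest suffix that is a licit onset).
/u…e/ gap (V2→V3): cluster /zlpl/ — the longest permitted-onset suffix is /pl/; onset = /pl/, preceding coda = /zl/.
/e…e/ gap (V3→V4): /mpl/ splits as /m/ + /pl/ (/pl/ is the longest suffix that is a licit onset).
Syllabification: nen.pluzl.plem.ple.
The /z/ is in the coda of syllable 2 (/pluzl/).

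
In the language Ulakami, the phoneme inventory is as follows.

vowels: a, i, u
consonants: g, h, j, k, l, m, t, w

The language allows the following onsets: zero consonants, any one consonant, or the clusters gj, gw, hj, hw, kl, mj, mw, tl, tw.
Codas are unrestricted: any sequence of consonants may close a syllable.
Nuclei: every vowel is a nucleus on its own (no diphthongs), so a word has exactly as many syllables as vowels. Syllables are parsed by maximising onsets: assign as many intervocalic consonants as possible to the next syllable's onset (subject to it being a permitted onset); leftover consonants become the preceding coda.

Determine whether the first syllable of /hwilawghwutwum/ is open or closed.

Vowels present: i, a, u, u; each is a nucleus, giving 4 syllables.
Between /i/ (V1) and /a/ (V2): just /l/ — single C goes to the following onset.
Between /a/ (V2) and /u/ (V3): /wghw/; trying suffixes from longest down, /hw/ is the first permitted one, so coda /wg/ | onset /hw/.
Between /u/ (V3) and /u/ (V4): /tw/ — entire cluster is a permitted onset → onset /tw/, coda ∅.
Result: hwi.lawg.hwu.twum.
Syllable 1 is /hwi/; it ends in its nucleus with no coda, so it is open.

open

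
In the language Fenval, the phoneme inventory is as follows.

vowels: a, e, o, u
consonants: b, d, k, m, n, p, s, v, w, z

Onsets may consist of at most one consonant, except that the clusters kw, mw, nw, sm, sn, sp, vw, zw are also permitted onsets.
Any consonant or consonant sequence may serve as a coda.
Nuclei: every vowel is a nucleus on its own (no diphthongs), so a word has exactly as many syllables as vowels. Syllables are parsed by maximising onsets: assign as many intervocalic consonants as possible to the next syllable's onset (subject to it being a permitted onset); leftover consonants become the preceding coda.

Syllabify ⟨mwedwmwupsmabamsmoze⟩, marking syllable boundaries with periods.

mwedw.mwup.sma.bam.smo.ze

The vowels are e, u, a, a, o, e — 6 nuclei, so 6 syllables.
V1 /e/ – V2 /u/: /dwmw/ — longest licit onset from the right is /mw/, leaving /dw/ as coda.
V2 /u/ – V3 /a/: /psm/ splits as /p/ + /sm/ (/sm/ is the longest suffix that is a licit onset).
V3 /a/ – V4 /a/: just /b/ — single C goes to the following onset.
V4 /a/ – V5 /o/: /msm/ — longest licit onset from the right is /sm/, leaving /m/ as coda.
V5 /o/ – V6 /e/: /z/ → onset of the next syllable (single consonants are always licit onsets).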